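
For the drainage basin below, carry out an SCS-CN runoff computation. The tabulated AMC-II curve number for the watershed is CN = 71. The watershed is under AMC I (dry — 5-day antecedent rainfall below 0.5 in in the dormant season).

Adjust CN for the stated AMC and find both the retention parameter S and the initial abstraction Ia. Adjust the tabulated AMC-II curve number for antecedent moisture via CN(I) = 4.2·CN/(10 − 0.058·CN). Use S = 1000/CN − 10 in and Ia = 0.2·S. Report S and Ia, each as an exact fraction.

S = 14500/1491 in ≈ 9.725 in; Ia = 2900/1491 in ≈ 1.945 in

Adjust CN=71 to AMC I: 4.2·71/(10 − 0.058·71) → (1491/5) ÷ (2941/500) = 149100/2941 ≈ 50.697
Retention S: 1000/CN − 10 with CN=50.697 → S = 14500/1491 ≈ 9.725 in
Initial abstraction Ia = S/5 = (14500/1491)/5 = 2900/1491 ≈ 1.945 in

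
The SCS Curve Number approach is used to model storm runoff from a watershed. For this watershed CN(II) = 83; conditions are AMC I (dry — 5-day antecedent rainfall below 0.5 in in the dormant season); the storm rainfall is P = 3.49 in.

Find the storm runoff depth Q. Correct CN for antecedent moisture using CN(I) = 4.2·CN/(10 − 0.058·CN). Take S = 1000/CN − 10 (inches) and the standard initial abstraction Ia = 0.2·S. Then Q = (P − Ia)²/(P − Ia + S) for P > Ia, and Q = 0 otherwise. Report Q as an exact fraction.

Q = 192113026249/224551910100 in ≈ 0.856 in

CN(I) from CN(II)=83: (4.2·83)/(10 − 0.058·83) = 174300/2593 ≈ 67.219
S = 1000/(174300/2593) − 10 = 8500/1743 in ≈ 4.877 in
Initial abstraction Ia = S/5 = (8500/1743)/5 = 1700/1743 ≈ 0.975 in
P − Ia = 3.490 − 0.975 = 438307/174300 ≈ 2.515 in (> 0, runoff occurs)
Q = (438307/174300)²/((438307/174300) + 8500/1743) = (192113026249/30380490000)/(1288307/174300) = 192113026249/224551910100 in ≈ 0.856 in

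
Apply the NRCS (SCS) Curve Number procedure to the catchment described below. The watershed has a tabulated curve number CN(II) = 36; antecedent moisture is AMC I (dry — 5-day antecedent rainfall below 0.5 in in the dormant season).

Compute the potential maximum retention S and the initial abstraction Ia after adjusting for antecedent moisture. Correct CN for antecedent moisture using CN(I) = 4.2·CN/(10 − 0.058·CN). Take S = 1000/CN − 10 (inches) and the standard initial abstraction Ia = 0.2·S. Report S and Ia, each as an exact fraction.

S = 8000/189 in ≈ 42.328 in; Ia = 1600/189 in ≈ 8.466 in

Adjust CN=36 to AMC I: 4.2·36/(10 − 0.058·36) → (756/5) ÷ (989/125) = 18900/989 ≈ 19.110
Max retention: S = 1000/(18900/989) − 10 = 8000/189 in (≈ 42.328 in)
Ia = 0.2S: 0.2·42.328 = 8.466 in (exactly 1600/189)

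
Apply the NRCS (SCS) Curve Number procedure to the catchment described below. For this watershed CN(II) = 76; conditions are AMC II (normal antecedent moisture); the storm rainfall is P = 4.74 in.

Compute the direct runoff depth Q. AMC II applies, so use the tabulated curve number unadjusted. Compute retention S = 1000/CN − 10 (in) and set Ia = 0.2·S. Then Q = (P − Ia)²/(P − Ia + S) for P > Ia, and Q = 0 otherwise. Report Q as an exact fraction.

CN(II) = 76; AMC II needs no correction.
S = 1000/76 − 10 = 60/19 in ≈ 3.158 in
Initial abstraction Ia = S/5 = (60/19)/5 = 12/19 ≈ 0.632 in
P − Ia = 4.740 − 0.632 = 3903/950 ≈ 4.108 in (> 0, runoff occurs)
Q = (3903/950)²/((3903/950) + 60/19) = (15233409/902500)/(6903/950) = 1692601/728650 in ≈ 2.323 in

Q = 1692601/728650 in ≈ 2.323 in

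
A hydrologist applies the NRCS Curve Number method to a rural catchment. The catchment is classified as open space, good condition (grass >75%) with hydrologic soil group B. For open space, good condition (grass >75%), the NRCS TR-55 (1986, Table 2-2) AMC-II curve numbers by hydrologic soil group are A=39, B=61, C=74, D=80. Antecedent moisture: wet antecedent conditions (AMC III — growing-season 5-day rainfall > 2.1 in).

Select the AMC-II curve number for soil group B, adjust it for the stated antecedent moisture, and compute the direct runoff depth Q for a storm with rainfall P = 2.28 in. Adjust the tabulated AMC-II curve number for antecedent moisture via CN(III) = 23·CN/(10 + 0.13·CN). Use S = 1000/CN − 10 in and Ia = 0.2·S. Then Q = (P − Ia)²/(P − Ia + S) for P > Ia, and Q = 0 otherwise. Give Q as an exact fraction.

NRCS table: open space, good condition (grass >75%), soil group B → CN(II) = 61
CN(III) from CN(II)=61: (23·61)/(10 + 0.13·61) = 140300/1793 ≈ 78.249
Retention S: 1000/CN − 10 with CN=78.249 → S = 3900/1403 ≈ 2.780 in
Initial abstraction Ia = S/5 = (3900/1403)/5 = 780/1403 ≈ 0.556 in
Since P=2.280 > Ia=0.556: effective rainfall P−Ia = 60471/35075 in
Runoff Q = (P−Ia)²/(P−Ia+S) = (1.724)²/(1.724+2.780) = 1218913947/1846944275 ≈ 0.660 in

Q = 1218913947/1846944275 in ≈ 0.660 in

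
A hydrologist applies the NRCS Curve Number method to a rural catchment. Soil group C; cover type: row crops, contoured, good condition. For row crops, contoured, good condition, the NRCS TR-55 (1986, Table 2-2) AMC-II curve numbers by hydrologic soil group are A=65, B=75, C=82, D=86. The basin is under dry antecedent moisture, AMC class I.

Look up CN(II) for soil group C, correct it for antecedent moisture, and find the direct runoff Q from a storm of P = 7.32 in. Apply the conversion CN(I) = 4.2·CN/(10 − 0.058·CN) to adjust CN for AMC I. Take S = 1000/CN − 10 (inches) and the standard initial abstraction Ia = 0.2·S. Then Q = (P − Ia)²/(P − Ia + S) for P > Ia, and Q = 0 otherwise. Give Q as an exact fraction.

NRCS table: row crops, contoured, good condition, soil group C → CN(II) = 82
Adjust CN=82 to AMC I: 4.2·82/(10 − 0.058·82) → (1722/5) ÷ (1311/250) = 28700/437 ≈ 65.675
Retention S: 1000/CN − 10 with CN=65.675 → S = 1500/287 ≈ 5.226 in
Ia = 0.2S: 0.2·5.226 = 1.045 in (exactly 300/287)
P − Ia = 7.320 − 1.045 = 45021/7175 ≈ 6.275 in (> 0, runoff occurs)
Runoff Q = (P−Ia)²/(P−Ia+S) = (6.275)²/(6.275+5.226) = 225210049/65787575 ≈ 3.423 in

Q = 225210049/65787575 in ≈ 3.423 in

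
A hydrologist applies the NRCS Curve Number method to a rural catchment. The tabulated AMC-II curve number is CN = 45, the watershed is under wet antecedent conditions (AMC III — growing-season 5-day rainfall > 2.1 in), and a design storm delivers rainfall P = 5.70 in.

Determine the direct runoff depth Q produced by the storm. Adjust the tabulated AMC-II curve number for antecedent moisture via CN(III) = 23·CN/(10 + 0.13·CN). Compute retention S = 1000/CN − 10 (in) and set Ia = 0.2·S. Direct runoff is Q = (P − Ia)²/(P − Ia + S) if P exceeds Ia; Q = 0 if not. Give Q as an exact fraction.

Adjust CN=45 to AMC III: 23·45/(10 + 0.13·45) → 1035 ÷ (317/20) = 20700/317 ≈ 65.300
Retention S: 1000/CN − 10 with CN=65.300 → S = 1100/207 ≈ 5.314 in
Ia = 0.2S: 0.2·5.314 = 1.063 in (exactly 220/207)
Since P=5.700 > Ia=1.063: effective rainfall P−Ia = 9599/2070 in
Q = (9599/2070)²/((9599/2070) + 1100/207) = (92140801/4284900)/(20599/2070) = 92140801/42639930 in ≈ 2.161 in

Q = 92140801/42639930 in ≈ 2.161 in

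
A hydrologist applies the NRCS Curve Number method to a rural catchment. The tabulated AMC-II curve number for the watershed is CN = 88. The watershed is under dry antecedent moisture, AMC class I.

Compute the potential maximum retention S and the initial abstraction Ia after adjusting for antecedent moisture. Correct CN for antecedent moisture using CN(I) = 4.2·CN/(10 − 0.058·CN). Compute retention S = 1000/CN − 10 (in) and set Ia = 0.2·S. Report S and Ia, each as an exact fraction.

S = 250/77 in ≈ 3.247 in; Ia = 50/77 in ≈ 0.649 in

Adjust CN=88 to AMC I: 4.2·88/(10 − 0.058·88) → (1848/5) ÷ (612/125) = 3850/51 ≈ 75.490
Retention S: 1000/CN − 10 with CN=75.490 → S = 250/77 ≈ 3.247 in
Ia = 0.2·(250/77) = 50/77 in ≈ 0.649 in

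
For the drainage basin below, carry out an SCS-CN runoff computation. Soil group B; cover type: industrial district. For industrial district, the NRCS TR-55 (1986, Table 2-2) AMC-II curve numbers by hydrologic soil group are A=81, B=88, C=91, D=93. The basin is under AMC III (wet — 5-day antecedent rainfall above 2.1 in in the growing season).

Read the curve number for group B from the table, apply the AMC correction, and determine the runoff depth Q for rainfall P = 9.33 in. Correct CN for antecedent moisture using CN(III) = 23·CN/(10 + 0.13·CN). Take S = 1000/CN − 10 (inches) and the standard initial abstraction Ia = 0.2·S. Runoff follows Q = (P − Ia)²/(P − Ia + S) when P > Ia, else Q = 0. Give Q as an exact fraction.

Q = 6034648489/697293300 in ≈ 8.654 in

NRCS table: industrial district, soil group B → CN(II) = 88
CN(III) from CN(II)=88: (23·88)/(10 + 0.13·88) = 6325/67 ≈ 94.403
Retention S: 1000/CN − 10 with CN=94.403 → S = 150/253 ≈ 0.593 in
Ia = 0.2·(150/253) = 30/253 in ≈ 0.119 in
P − Ia = 9.330 − 0.119 = 233049/25300 ≈ 9.211 in (> 0, runoff occurs)
Runoff Q = (P−Ia)²/(P−Ia+S) = (9.211)²/(9.211+0.593) = 6034648489/697293300 ≈ 8.654 in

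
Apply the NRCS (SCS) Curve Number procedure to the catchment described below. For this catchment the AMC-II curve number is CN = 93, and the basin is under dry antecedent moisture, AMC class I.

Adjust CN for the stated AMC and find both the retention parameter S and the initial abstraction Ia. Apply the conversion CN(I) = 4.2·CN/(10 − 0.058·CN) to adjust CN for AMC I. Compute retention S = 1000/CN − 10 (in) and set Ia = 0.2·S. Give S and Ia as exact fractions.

S = 500/279 in ≈ 1.792 in; Ia = 100/279 in ≈ 0.358 in

Adjust CN=93 to AMC I: 4.2·93/(10 − 0.058·93) → (1953/5) ÷ (2303/500) = 27900/329 ≈ 84.802
Max retention: S = 1000/(27900/329) − 10 = 500/279 in (≈ 1.792 in)
Ia = 0.2·(500/279) = 100/279 in ≈ 0.358 in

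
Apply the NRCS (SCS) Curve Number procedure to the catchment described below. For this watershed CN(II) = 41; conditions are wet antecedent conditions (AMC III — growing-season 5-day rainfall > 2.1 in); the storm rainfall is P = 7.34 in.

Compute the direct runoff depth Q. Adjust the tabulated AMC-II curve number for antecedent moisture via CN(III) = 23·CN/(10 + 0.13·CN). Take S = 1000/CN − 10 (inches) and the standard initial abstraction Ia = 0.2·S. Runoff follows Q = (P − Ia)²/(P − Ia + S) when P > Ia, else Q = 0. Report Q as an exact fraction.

Q = 82415500561/27445119150 in ≈ 3.003 in

CN(III) from CN(II)=41: (23·41)/(10 + 0.13·41) = 94300/1533 ≈ 61.513
S = 1000/(94300/1533) − 10 = 5900/943 in ≈ 6.257 in
Ia = 0.2·(5900/943) = 1180/943 in ≈ 1.251 in
Excess rainfall: 7.340 − 1.251 = 6.089 in; P > Ia so Q > 0
Q = (287081/47150)²/((287081/47150) + 5900/943) = (82415500561/2223122500)/(582081/47150) = 82415500561/27445119150 in ≈ 3.003 in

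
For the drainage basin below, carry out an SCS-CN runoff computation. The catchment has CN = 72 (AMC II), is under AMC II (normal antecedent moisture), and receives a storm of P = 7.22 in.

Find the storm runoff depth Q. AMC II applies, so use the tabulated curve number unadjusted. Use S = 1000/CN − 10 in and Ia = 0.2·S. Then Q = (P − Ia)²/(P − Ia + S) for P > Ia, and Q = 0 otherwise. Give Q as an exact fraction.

Q = 8404201/2092050 in ≈ 4.017 in

Average conditions: CN = 72 (no AMC adjustment).
Max retention: S = 1000/72 − 10 = 35/9 in (≈ 3.889 in)
Ia = 0.2S: 0.2·3.889 = 0.778 in (exactly 7/9)
P − Ia = 7.220 − 0.778 = 2899/450 ≈ 6.442 in (> 0, runoff occurs)
Runoff Q = (P−Ia)²/(P−Ia+S) = (6.442)²/(6.442+3.889) = 8404201/2092050 ≈ 4.017 in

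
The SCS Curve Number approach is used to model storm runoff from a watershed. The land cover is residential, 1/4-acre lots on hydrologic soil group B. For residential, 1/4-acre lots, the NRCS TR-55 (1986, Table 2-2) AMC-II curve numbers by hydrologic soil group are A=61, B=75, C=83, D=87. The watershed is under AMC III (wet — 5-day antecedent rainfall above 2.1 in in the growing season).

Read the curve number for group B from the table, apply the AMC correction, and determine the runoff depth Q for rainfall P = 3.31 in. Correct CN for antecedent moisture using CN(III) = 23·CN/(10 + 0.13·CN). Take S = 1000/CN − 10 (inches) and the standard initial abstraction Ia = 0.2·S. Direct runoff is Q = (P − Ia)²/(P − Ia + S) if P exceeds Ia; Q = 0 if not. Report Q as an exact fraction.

NRCS table: residential, 1/4-acre lots, soil group B → CN(II) = 75
Wet (AMC III): CN(III) = 23·75/(10 + 0.13·75) = 1725/(79/4) = 6900/79 ≈ 87.342
Retention S: 1000/CN − 10 with CN=87.342 → S = 100/69 ≈ 1.449 in
Initial abstraction Ia = S/5 = (100/69)/5 = 20/69 ≈ 0.290 in
P − Ia = 3.310 − 0.290 = 20839/6900 ≈ 3.020 in (> 0, runoff occurs)
Q = (20839/6900)²/((20839/6900) + 100/69) = (434263921/47610000)/(30839/6900) = 434263921/212789100 in ≈ 2.041 in

Q = 434263921/212789100 in ≈ 2.041 in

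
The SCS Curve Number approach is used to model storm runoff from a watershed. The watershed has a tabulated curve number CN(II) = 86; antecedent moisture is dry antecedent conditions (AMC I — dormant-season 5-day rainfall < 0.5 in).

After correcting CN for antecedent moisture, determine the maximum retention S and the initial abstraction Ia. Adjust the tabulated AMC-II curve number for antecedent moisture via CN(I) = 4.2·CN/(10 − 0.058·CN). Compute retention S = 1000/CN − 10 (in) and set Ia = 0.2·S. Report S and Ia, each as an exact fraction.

S = 500/129 in ≈ 3.876 in; Ia = 100/129 in ≈ 0.775 in

CN(I) from CN(II)=86: (4.2·86)/(10 − 0.058·86) = 12900/179 ≈ 72.067
Max retention: S = 1000/(12900/179) − 10 = 500/129 in (≈ 3.876 in)
Ia = 0.2·(500/129) = 100/129 in ≈ 0.775 in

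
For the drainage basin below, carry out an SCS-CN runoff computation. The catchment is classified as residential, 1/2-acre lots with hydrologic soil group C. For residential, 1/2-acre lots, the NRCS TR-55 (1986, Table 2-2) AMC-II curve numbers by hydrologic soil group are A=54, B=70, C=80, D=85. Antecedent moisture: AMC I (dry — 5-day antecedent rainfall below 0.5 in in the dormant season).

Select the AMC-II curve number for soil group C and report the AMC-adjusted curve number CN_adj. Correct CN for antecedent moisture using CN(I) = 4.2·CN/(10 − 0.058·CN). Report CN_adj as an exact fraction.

CN_adj = 4200/67 ≈ 62.687

NRCS table: residential, 1/2-acre lots, soil group C → CN(II) = 80
CN(I) from CN(II)=80: (4.2·80)/(10 − 0.058·80) = 4200/67 ≈ 62.687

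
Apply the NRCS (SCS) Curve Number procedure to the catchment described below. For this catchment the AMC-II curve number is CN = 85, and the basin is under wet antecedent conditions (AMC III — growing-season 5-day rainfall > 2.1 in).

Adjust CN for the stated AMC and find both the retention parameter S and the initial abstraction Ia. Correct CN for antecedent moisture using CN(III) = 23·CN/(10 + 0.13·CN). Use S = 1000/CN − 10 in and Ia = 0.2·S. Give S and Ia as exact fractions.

Wet (AMC III): CN(III) = 23·85/(10 + 0.13·85) = 1955/(421/20) = 39100/421 ≈ 92.874
S = 1000/(39100/421) − 10 = 300/391 in ≈ 0.767 in
Initial abstraction Ia = S/5 = (300/391)/5 = 60/391 ≈ 0.153 in

S = 300/391 in ≈ 0.767 in; Ia = 60/391 in ≈ 0.153 in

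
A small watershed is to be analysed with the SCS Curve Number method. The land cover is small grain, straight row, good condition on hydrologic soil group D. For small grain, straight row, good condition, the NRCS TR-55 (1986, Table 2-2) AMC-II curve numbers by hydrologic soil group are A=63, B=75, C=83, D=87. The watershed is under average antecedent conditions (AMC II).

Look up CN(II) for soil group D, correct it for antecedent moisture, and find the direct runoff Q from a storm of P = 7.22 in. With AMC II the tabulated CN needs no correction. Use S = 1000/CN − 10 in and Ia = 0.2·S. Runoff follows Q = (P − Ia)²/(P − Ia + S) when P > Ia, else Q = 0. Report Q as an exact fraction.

NRCS table: small grain, straight row, good condition, soil group D → CN(II) = 87
AMC II — tabulated CN = 87 applies directly.
Max retention: S = 1000/87 − 10 = 130/87 in (≈ 1.494 in)
Ia = 0.2S: 0.2·1.494 = 0.299 in (exactly 26/87)
P − Ia = 7.220 − 0.299 = 30107/4350 ≈ 6.921 in (> 0, runoff occurs)
Q = (30107/4350)²/((30107/4350) + 130/87) = (906431449/18922500)/(36607/4350) = 906431449/159240450 in ≈ 5.692 in

Q = 906431449/159240450 in ≈ 5.692 in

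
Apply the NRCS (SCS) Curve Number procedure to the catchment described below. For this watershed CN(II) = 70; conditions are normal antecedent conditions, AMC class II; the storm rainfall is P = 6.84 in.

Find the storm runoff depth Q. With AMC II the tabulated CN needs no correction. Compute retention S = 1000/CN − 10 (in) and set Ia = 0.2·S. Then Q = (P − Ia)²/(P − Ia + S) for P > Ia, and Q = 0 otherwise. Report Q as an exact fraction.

CN(II) = 70; AMC II needs no correction.
Retention S: 1000/CN − 10 with CN=70.000 → S = 30/7 ≈ 4.286 in
Ia = 0.2·(30/7) = 6/7 in ≈ 0.857 in
Excess rainfall: 6.840 − 0.857 = 5.983 in; P > Ia so Q > 0
Q = (1047/175)²/((1047/175) + 30/7) = (1096209/30625)/(1797/175) = 365403/104825 in ≈ 3.486 in

Q = 365403/104825 in ≈ 3.486 in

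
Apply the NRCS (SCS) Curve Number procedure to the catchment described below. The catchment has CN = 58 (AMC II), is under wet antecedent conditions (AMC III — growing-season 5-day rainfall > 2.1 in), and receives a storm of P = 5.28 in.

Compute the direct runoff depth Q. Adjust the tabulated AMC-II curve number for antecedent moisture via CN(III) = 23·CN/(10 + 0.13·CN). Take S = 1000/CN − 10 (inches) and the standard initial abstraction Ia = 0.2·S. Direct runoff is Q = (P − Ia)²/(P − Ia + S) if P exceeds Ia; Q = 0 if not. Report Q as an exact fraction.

Wet (AMC III): CN(III) = 23·58/(10 + 0.13·58) = 1334/(877/50) = 66700/877 ≈ 76.055
Max retention: S = 1000/(66700/877) − 10 = 2100/667 in (≈ 3.148 in)
Ia = 0.2·(2100/667) = 420/667 in ≈ 0.630 in
Since P=5.280 > Ia=0.630: effective rainfall P−Ia = 77544/16675 in
Runoff Q = (P−Ia)²/(P−Ia+S) = (4.650)²/(4.650+3.148) = 501089328/180706975 ≈ 2.773 in

Q = 501089328/180706975 in ≈ 2.773 in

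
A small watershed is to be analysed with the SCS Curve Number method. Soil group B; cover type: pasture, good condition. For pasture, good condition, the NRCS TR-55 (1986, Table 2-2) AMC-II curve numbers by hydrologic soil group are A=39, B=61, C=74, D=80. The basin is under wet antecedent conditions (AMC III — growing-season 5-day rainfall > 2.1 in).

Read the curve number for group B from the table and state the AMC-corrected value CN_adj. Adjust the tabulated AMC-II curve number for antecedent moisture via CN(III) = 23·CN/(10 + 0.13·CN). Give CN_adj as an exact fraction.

NRCS table: pasture, good condition, soil group B → CN(II) = 61
Adjust CN=61 to AMC III: 23·61/(10 + 0.13·61) → 1403 ÷ (1793/100) = 140300/1793 ≈ 78.249

CN_adj = 140300/1793 ≈ 78.249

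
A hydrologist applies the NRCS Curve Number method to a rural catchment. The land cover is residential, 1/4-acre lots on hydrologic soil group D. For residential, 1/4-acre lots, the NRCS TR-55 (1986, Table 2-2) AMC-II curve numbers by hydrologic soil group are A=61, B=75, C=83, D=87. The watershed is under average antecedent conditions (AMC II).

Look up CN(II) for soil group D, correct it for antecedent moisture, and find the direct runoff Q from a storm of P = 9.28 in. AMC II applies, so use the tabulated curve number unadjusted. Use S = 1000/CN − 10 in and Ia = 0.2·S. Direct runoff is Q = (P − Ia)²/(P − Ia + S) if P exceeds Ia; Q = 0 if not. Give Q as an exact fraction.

NRCS table: residential, 1/4-acre lots, soil group D → CN(II) = 87
CN(II) = 87; AMC II needs no correction.
Retention S: 1000/CN − 10 with CN=87.000 → S = 130/87 ≈ 1.494 in
Initial abstraction Ia = S/5 = (130/87)/5 = 26/87 ≈ 0.299 in
P − Ia = 9.280 − 0.299 = 19534/2175 ≈ 8.981 in (> 0, runoff occurs)
Q: (19534/2175)² ÷ (22784/2175) = 95394289/12388800 in (≈ 7.700 in)

Q = 95394289/12388800 in ≈ 7.700 in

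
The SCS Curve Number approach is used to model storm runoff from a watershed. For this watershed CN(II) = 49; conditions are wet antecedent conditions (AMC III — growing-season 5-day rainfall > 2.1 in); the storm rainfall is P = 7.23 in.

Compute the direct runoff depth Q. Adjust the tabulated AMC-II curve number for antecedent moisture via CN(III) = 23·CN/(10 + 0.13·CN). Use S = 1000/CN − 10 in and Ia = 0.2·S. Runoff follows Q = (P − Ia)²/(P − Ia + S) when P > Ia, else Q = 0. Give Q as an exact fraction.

Q = 56457086449/15312436300 in ≈ 3.687 in

Wet (AMC III): CN(III) = 23·49/(10 + 0.13·49) = 1127/(1637/100) = 112700/1637 ≈ 68.845
Retention S: 1000/CN − 10 with CN=68.845 → S = 5100/1127 ≈ 4.525 in
Ia = 0.2S: 0.2·4.525 = 0.905 in (exactly 1020/1127)
Since P=7.230 > Ia=0.905: effective rainfall P−Ia = 712821/112700 in
Q = (712821/112700)²/((712821/112700) + 5100/1127) = (508113778041/12701290000)/(1222821/112700) = 56457086449/15312436300 in ≈ 3.687 in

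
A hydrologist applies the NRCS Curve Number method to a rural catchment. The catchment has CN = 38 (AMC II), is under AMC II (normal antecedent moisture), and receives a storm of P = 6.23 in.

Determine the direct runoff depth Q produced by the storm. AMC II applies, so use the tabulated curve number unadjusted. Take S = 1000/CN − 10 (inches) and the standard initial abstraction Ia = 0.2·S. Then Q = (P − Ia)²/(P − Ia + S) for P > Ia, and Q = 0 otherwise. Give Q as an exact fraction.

Q = 31775769/69610300 in ≈ 0.456 in

CN(II) = 38; AMC II needs no correction.
S = 1000/38 − 10 = 310/19 in ≈ 16.316 in
Ia = 0.2S: 0.2·16.316 = 3.263 in (exactly 62/19)
P − Ia = 6.230 − 3.263 = 5637/1900 ≈ 2.967 in (> 0, runoff occurs)
Runoff Q = (P−Ia)²/(P−Ia+S) = (2.967)²/(2.967+16.316) = 31775769/69610300 ≈ 0.456 in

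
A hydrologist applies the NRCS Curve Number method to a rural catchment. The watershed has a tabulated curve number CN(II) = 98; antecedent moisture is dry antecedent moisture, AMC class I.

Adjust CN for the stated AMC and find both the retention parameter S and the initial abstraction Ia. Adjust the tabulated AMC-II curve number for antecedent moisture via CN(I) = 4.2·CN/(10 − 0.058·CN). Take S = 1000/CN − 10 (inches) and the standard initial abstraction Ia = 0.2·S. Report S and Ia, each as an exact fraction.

S = 500/1029 in ≈ 0.486 in; Ia = 100/1029 in ≈ 0.097 in

CN(I) from CN(II)=98: (4.2·98)/(10 − 0.058·98) = 102900/1079 ≈ 95.366
Max retention: S = 1000/(102900/1079) − 10 = 500/1029 in (≈ 0.486 in)
Ia = 0.2S: 0.2·0.486 = 0.097 in (exactly 100/1029)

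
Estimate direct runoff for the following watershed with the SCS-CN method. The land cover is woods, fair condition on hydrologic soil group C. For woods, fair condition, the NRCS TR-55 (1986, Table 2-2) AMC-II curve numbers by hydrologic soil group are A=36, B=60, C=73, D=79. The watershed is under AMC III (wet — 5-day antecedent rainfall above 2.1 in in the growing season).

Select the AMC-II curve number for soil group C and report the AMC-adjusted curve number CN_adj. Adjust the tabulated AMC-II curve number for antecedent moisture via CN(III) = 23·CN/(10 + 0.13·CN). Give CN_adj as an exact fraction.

CN_adj = 167900/1949 ≈ 86.147

NRCS table: woods, fair condition, soil group C → CN(II) = 73
Wet (AMC III): CN(III) = 23·73/(10 + 0.13·73) = 1679/(1949/100) = 167900/1949 ≈ 86.147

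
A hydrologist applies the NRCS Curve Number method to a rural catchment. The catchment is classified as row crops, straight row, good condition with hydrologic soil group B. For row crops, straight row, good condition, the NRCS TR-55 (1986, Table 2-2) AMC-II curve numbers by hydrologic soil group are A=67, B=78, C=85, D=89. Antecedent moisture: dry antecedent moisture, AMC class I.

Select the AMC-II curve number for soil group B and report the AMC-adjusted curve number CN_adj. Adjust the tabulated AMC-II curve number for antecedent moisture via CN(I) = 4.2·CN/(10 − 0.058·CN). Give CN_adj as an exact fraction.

NRCS table: row crops, straight row, good condition, soil group B → CN(II) = 78
CN(I) from CN(II)=78: (4.2·78)/(10 − 0.058·78) = 81900/1369 ≈ 59.825

CN_adj = 81900/1369 ≈ 59.825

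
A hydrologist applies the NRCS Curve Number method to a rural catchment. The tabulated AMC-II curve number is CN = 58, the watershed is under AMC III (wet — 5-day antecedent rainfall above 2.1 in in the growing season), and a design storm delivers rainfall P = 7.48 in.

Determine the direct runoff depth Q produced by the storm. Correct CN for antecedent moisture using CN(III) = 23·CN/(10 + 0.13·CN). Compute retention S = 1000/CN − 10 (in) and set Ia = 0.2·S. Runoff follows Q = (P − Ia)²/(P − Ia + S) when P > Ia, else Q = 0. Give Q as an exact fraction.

Q = 13048264441/2780206075 in ≈ 4.693 in

Wet (AMC III): CN(III) = 23·58/(10 + 0.13·58) = 1334/(877/50) = 66700/877 ≈ 76.055
S = 1000/(66700/877) − 10 = 2100/667 in ≈ 3.148 in
Ia = 0.2S: 0.2·3.148 = 0.630 in (exactly 420/667)
Excess rainfall: 7.480 − 0.630 = 6.850 in; P > Ia so Q > 0
Q = (114229/16675)²/((114229/16675) + 2100/667) = (13048264441/278055625)/(166729/16675) = 13048264441/2780206075 in ≈ 4.693 in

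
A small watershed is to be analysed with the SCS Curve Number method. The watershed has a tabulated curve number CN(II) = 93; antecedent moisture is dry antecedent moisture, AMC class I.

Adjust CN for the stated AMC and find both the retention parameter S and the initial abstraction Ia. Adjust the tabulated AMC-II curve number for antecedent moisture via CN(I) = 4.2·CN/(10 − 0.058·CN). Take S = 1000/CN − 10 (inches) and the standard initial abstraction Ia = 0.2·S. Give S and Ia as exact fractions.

S = 500/279 in ≈ 1.792 in; Ia = 100/279 in ≈ 0.358 in

Dry (AMC I): CN(I) = 4.2·93/(10 − 0.058·93) = (1953/5)/(2303/500) = 27900/329 ≈ 84.802
Retention S: 1000/CN − 10 with CN=84.802 → S = 500/279 ≈ 1.792 in
Ia = 0.2S: 0.2·1.792 = 0.358 in (exactly 100/279)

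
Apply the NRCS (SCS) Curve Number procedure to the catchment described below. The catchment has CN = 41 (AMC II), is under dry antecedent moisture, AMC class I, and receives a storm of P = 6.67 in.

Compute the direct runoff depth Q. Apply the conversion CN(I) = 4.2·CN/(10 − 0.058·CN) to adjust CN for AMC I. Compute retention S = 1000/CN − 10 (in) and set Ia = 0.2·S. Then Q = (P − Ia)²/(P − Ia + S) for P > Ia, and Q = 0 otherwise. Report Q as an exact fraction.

Q = 0 in ≈ 0.000 in

Dry (AMC I): CN(I) = 4.2·41/(10 − 0.058·41) = (861/5)/(3811/500) = 86100/3811 ≈ 22.592
Max retention: S = 1000/(86100/3811) − 10 = 29500/861 in (≈ 34.262 in)
Ia = 0.2S: 0.2·34.262 = 6.852 in (exactly 5900/861)
P = 6.670 ≤ Ia = 6.852 in: entire storm abstracted, Q = 0.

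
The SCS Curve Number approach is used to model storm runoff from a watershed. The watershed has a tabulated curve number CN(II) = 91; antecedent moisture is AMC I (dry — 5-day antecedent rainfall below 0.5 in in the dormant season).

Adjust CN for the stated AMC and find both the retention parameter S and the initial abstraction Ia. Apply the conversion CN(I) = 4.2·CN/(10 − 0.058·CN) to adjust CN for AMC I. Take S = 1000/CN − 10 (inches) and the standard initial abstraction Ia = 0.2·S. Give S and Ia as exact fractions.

CN(I) from CN(II)=91: (4.2·91)/(10 − 0.058·91) = 63700/787 ≈ 80.940
Max retention: S = 1000/(63700/787) − 10 = 1500/637 in (≈ 2.355 in)
Initial abstraction Ia = S/5 = (1500/637)/5 = 300/637 ≈ 0.471 in

S = 1500/637 in ≈ 2.355 in; Ia = 300/637 in ≈ 0.471 in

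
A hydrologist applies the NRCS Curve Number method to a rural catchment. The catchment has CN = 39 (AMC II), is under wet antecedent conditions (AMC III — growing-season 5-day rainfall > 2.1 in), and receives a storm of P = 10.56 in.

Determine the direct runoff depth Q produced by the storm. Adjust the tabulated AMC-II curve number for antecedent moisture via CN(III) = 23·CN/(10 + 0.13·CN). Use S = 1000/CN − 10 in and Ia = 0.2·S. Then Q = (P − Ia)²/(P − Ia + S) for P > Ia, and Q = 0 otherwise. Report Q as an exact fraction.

Q = 5320373858/1005783675 in ≈ 5.290 in

Wet (AMC III): CN(III) = 23·39/(10 + 0.13·39) = 897/(1507/100) = 89700/1507 ≈ 59.522
Max retention: S = 1000/(89700/1507) − 10 = 6100/897 in (≈ 6.800 in)
Initial abstraction Ia = S/5 = (6100/897)/5 = 1220/897 ≈ 1.360 in
Excess rainfall: 10.560 − 1.360 = 9.200 in; P > Ia so Q > 0
Q = (206308/22425)²/((206308/22425) + 6100/897) = (42562990864/502880625)/(358808/22425) = 5320373858/1005783675 in ≈ 5.290 in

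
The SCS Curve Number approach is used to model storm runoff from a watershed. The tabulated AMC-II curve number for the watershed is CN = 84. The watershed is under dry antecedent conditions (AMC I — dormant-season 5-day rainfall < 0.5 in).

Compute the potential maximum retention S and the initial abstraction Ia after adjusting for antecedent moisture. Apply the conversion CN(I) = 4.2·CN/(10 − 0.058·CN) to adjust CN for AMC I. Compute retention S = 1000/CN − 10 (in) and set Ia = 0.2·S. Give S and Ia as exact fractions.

Dry (AMC I): CN(I) = 4.2·84/(10 − 0.058·84) = (1764/5)/(641/125) = 44100/641 ≈ 68.799
S = 1000/(44100/641) − 10 = 2000/441 in ≈ 4.535 in
Ia = 0.2S: 0.2·4.535 = 0.907 in (exactly 400/441)

S = 2000/441 in ≈ 4.535 in; Ia = 400/441 in ≈ 0.907 in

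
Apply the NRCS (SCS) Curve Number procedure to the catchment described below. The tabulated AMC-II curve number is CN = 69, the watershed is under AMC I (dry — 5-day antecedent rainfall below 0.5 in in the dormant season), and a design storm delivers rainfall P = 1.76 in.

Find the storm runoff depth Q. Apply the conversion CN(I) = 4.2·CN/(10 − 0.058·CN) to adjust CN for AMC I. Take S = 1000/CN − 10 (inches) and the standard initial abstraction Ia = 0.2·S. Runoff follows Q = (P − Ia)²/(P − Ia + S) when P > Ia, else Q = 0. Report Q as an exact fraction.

Adjust CN=69 to AMC I: 4.2·69/(10 − 0.058·69) → (1449/5) ÷ (2999/500) = 144900/2999 ≈ 48.316
S = 1000/(144900/2999) − 10 = 15500/1449 in ≈ 10.697 in
Ia = 0.2S: 0.2·10.697 = 2.139 in (exactly 3100/1449)
P = 1.760 ≤ Ia = 2.139 in: entire storm abstracted, Q = 0.

Q = 0 in ≈ 0.000 in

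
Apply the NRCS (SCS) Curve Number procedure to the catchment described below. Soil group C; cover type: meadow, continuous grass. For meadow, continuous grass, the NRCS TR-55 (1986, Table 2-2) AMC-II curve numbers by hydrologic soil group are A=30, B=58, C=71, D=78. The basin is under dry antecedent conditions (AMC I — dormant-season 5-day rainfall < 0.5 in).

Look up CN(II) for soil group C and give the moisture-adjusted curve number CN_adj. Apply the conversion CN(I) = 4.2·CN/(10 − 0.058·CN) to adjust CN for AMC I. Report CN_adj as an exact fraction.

CN_adj = 149100/2941 ≈ 50.697

NRCS table: meadow, continuous grass, soil group C → CN(II) = 71
Dry (AMC I): CN(I) = 4.2·71/(10 − 0.058·71) = (1491/5)/(2941/500) = 149100/2941 ≈ 50.697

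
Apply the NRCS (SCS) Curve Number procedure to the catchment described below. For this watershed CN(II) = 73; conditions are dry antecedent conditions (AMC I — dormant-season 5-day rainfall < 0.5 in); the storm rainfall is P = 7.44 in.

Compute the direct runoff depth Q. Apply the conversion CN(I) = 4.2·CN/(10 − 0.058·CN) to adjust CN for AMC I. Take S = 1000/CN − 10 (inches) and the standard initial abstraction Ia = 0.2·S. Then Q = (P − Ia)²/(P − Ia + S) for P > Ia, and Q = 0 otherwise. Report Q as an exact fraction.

Adjust CN=73 to AMC I: 4.2·73/(10 − 0.058·73) → (1533/5) ÷ (2883/500) = 51100/961 ≈ 53.174
Max retention: S = 1000/(51100/961) − 10 = 4500/511 in (≈ 8.806 in)
Ia = 0.2S: 0.2·8.806 = 1.761 in (exactly 900/511)
P − Ia = 7.440 − 1.761 = 72546/12775 ≈ 5.679 in (> 0, runoff occurs)
Q = (72546/12775)²/((72546/12775) + 4500/511) = (5262922116/163200625)/(185046/12775) = 877153686/393993775 in ≈ 2.226 in

Q = 877153686/393993775 in ≈ 2.226 in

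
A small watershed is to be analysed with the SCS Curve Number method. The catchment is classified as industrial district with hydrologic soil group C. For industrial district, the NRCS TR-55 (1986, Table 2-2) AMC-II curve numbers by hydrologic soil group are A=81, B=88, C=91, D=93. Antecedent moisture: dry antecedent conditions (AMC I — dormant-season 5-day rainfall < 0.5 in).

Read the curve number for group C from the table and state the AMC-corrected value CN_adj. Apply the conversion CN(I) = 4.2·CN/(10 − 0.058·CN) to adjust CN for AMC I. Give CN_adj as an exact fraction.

CN_adj = 63700/787 ≈ 80.940

NRCS table: industrial district, soil group C → CN(II) = 91
Adjust CN=91 to AMC I: 4.2·91/(10 − 0.058·91) → (1911/5) ÷ (2361/500) = 63700/787 ≈ 80.940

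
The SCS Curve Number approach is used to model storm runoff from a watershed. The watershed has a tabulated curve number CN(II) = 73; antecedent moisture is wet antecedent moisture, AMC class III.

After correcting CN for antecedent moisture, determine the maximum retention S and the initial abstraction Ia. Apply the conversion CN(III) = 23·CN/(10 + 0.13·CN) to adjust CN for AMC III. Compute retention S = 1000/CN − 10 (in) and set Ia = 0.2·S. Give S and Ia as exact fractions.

Wet (AMC III): CN(III) = 23·73/(10 + 0.13·73) = 1679/(1949/100) = 167900/1949 ≈ 86.147
Max retention: S = 1000/(167900/1949) − 10 = 2700/1679 in (≈ 1.608 in)
Initial abstraction Ia = S/5 = (2700/1679)/5 = 540/1679 ≈ 0.322 in

S = 2700/1679 in ≈ 1.608 in; Ia = 540/1679 in ≈ 0.322 in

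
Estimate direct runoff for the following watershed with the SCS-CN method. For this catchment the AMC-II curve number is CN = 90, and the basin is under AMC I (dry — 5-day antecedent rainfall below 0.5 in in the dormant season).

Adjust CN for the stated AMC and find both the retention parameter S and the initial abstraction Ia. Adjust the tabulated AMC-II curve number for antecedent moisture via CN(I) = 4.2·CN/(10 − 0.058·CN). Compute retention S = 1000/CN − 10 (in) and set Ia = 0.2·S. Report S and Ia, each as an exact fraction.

S = 500/189 in ≈ 2.646 in; Ia = 100/189 in ≈ 0.529 in

Dry (AMC I): CN(I) = 4.2·90/(10 − 0.058·90) = 378/(239/50) = 18900/239 ≈ 79.079
Max retention: S = 1000/(18900/239) − 10 = 500/189 in (≈ 2.646 in)
Ia = 0.2S: 0.2·2.646 = 0.529 in (exactly 100/189)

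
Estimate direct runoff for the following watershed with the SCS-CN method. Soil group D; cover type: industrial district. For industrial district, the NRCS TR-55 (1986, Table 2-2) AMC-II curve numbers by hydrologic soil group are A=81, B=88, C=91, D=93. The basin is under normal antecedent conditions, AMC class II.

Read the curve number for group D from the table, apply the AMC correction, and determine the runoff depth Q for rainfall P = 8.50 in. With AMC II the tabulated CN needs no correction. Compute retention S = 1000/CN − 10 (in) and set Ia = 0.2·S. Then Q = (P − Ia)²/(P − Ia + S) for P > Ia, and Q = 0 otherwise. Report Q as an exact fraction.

NRCS table: industrial district, soil group D → CN(II) = 93
Average conditions: CN = 93 (no AMC adjustment).
Max retention: S = 1000/93 − 10 = 70/93 in (≈ 0.753 in)
Ia = 0.2·(70/93) = 14/93 in ≈ 0.151 in
P − Ia = 8.500 − 0.151 = 1553/186 ≈ 8.349 in (> 0, runoff occurs)
Q = (1553/186)²/((1553/186) + 70/93) = (2411809/34596)/(1693/186) = 2411809/314898 in ≈ 7.659 in

Q = 2411809/314898 in ≈ 7.659 in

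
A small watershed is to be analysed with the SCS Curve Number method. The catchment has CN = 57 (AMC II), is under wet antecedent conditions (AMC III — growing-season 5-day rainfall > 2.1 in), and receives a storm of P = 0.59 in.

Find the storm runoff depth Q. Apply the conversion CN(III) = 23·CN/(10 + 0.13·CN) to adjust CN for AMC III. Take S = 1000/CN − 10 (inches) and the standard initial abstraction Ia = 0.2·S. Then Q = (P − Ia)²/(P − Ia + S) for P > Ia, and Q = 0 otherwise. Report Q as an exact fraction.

Q = 0 in ≈ 0.000 in

Wet (AMC III): CN(III) = 23·57/(10 + 0.13·57) = 1311/(1741/100) = 131100/1741 ≈ 75.302
Max retention: S = 1000/(131100/1741) − 10 = 4300/1311 in (≈ 3.280 in)
Ia = 0.2·(4300/1311) = 860/1311 in ≈ 0.656 in
P = 0.590 ≤ Ia = 0.656 in: entire storm abstracted, Q = 0.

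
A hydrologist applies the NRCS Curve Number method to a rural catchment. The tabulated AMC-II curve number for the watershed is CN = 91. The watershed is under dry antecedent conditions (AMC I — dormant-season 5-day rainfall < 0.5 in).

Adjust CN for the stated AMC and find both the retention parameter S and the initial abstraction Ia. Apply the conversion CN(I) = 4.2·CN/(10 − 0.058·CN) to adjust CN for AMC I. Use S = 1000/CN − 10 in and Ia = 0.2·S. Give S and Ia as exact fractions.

S = 1500/637 in ≈ 2.355 in; Ia = 300/637 in ≈ 0.471 in

Adjust CN=91 to AMC I: 4.2·91/(10 − 0.058·91) → (1911/5) ÷ (2361/500) = 63700/787 ≈ 80.940
Max retention: S = 1000/(63700/787) − 10 = 1500/637 in (≈ 2.355 in)
Ia = 0.2·(1500/637) = 300/637 in ≈ 0.471 in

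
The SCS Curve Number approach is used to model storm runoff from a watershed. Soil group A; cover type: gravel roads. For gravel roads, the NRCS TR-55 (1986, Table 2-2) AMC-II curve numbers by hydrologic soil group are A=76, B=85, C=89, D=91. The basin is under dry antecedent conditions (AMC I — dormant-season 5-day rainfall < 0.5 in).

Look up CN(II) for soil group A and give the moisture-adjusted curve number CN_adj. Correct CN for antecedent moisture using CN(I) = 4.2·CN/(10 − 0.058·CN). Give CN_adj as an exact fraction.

CN_adj = 13300/233 ≈ 57.082

NRCS table: gravel roads, soil group A → CN(II) = 76
CN(I) from CN(II)=76: (4.2·76)/(10 − 0.058·76) = 13300/233 ≈ 57.082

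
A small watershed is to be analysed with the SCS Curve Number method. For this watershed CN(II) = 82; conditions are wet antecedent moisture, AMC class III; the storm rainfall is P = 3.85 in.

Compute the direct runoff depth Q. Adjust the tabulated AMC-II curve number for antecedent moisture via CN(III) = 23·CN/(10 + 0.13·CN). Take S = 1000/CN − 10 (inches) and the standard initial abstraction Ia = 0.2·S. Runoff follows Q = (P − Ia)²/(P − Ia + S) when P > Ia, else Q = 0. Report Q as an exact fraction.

Q = 4762518121/1641027460 in ≈ 2.902 in

Wet (AMC III): CN(III) = 23·82/(10 + 0.13·82) = 1886/(1033/50) = 94300/1033 ≈ 91.288
Retention S: 1000/CN − 10 with CN=91.288 → S = 900/943 ≈ 0.954 in
Ia = 0.2·(900/943) = 180/943 in ≈ 0.191 in
Since P=3.850 > Ia=0.191: effective rainfall P−Ia = 69011/18860 in
Runoff Q = (P−Ia)²/(P−Ia+S) = (3.659)²/(3.659+0.954) = 4762518121/1641027460 ≈ 2.902 in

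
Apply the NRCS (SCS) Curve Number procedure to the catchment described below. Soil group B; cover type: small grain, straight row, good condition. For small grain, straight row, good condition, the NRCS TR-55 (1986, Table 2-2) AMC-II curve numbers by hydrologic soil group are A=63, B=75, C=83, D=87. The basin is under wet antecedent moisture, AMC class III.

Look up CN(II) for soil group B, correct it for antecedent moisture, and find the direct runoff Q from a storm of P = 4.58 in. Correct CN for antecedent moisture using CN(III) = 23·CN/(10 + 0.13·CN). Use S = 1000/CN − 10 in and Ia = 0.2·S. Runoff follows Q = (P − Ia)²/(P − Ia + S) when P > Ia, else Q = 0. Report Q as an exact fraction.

Q = 219069601/68313450 in ≈ 3.207 in

NRCS table: small grain, straight row, good condition, soil group B → CN(II) = 75
CN(III) from CN(II)=75: (23·75)/(10 + 0.13·75) = 6900/79 ≈ 87.342
Retention S: 1000/CN − 10 with CN=87.342 → S = 100/69 ≈ 1.449 in
Ia = 0.2·(100/69) = 20/69 in ≈ 0.290 in
Excess rainfall: 4.580 − 0.290 = 4.290 in; P > Ia so Q > 0
Q = (14801/3450)²/((14801/3450) + 100/69) = (219069601/11902500)/(19801/3450) = 219069601/68313450 in ≈ 3.207 in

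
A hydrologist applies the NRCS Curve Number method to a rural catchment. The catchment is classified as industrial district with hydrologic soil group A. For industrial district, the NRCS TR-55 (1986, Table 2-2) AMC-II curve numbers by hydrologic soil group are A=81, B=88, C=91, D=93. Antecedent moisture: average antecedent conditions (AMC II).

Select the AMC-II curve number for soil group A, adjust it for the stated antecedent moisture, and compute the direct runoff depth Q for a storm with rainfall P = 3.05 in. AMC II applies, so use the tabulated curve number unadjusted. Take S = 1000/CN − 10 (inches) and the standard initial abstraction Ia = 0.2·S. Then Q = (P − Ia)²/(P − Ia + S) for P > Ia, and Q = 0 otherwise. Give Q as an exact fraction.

NRCS table: industrial district, soil group A → CN(II) = 81
Average conditions: CN = 81 (no AMC adjustment).
S = 1000/81 − 10 = 190/81 in ≈ 2.346 in
Ia = 0.2S: 0.2·2.346 = 0.469 in (exactly 38/81)
Excess rainfall: 3.050 − 0.469 = 2.581 in; P > Ia so Q > 0
Q: (4181/1620)² ÷ (7981/1620) = 17480761/12929220 in (≈ 1.352 in)

Q = 17480761/12929220 in ≈ 1.352 in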